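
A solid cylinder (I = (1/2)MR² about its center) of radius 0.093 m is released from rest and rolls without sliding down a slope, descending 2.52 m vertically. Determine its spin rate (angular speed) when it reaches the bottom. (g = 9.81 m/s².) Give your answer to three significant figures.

ω ≈ 61.7 rad/s

Here I = (1/2)MR², so the shape factor k = I/(MR²) = 0.5.
The rolling condition ω = v/R makes the rotational term ½I(v/R)² = ½kMv², so KE_total = ½(1+k)Mv² = (3/4)Mv².
Energy conservation Mgh = ½(1+k)Mv² gives v = √(2gh/(1+k)) = √(2 × 9.81 × 2.52 / 1.5) = 5.741 m/s.
The angular speed follows from ω = v/R = 5.741/0.093 ≈ 61.7 rad/s.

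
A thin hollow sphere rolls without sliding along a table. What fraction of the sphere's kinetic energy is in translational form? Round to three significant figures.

For this body I = (2/3)MR², i.e. k = I/(MR²) = 2/3.
Since ω = v/R, the translational part is ½Mv² and the rotational part is ½I(v/R)² = ½kMv²; the total is ½(1+k)Mv².
The translational fraction is therefore 1/(1+k) = 1/1.667 ≈ 0.600.

fraction ≈ 0.600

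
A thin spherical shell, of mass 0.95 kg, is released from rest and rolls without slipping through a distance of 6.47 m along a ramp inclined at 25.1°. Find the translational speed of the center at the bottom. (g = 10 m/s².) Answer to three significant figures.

For this body I = (2/3)MR², i.e. k = I/(MR²) = 2/3.
Since it rolls without slipping, ω = v/R and KE = ½Mv² + ½Iω² = ½(1+k)Mv² = (5/6)Mv².
The vertical drop is h = L sinθ = 6.47 × sin25.1° = 2.745 m.
Energy conservation: Mgh = (5/6)Mv², so v = √(2gh/(1+k)) = √(2 × 10 × 2.745 / 1.667) ≈ 5.74 m/s.

v ≈ 5.74 m/s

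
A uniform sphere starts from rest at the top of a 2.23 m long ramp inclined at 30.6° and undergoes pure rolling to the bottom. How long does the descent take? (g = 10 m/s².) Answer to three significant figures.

t ≈ 1.11 s

Here I = (2/5)MR², so the shape factor k = I/(MR²) = 0.4.
Along the incline Mg sinθ − f = Ma, and torque about the center fR = Iα = kMR²(a/R) gives f = kMa.
Hence a = g sinθ/(1+k) = 10×sin30.6°/1.4 = 3.636 m/s².
With constant a from rest, t = √(2L/a) = √(2·2.23/3.636) ≈ 1.11 s.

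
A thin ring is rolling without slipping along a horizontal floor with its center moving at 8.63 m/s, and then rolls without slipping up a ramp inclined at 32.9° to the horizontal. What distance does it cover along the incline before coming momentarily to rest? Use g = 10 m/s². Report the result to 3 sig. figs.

The moment of inertia is MR², giving k ≡ I/(MR²) = 1.
The rolling condition ω = v/R makes the rotational term ½I(v/R)² = ½kMv², so KE_total = ½(1+k)Mv² = Mv².
Setting this equal to Mgh gives the vertical rise h = (1+k)v₀²/(2g) = 2×8.63²/(2×10) = 7.448 m.
The distance along the slope is d = h/sinθ = 7.448/sin32.9° ≈ 13.7 m.

d ≈ 13.7 m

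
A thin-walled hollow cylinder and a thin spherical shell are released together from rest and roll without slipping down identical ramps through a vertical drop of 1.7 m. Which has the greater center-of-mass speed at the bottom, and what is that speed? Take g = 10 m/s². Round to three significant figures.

the thin spherical shell, at v ≈ 4.52 m/s

For rolling without slipping, Mgh = ½(1+k)Mv² where k = I/(MR²), so v = √(2gh/(1+k)).
Thin-walled hollow cylinder: k = 1, giving v = √(2×10×1.7/2) = 4.123 m/s.
Thin spherical shell: k = 2/3, giving v = √(2×10×1.7/1.667) = 4.517 m/s.
The smaller k wins: the thin spherical shell, at ≈ 4.52 m/s.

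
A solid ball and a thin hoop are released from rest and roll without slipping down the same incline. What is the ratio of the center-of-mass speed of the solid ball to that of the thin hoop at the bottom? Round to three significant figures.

v_ratio ≈ 1.20

Each satisfies Mgh = ½(1+k)Mv² with k = I/(MR²), so v ∝ 1/√(1+k).
For the solid ball k = 0.4; for the thin hoop k = 1.
v₁/v₂ = √((1+k₂)/(1+k₁)) = √(2/1.4) ≈ 1.20.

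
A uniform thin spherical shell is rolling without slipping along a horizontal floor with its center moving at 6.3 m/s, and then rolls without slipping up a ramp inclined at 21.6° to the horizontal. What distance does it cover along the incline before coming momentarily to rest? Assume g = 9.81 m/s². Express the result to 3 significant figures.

d ≈ 9.16 m

The moment of inertia is (2/3)MR², giving k ≡ I/(MR²) = 2/3.
The rolling condition ω = v/R makes the rotational term ½I(v/R)² = ½kMv², so KE_total = ½(1+k)Mv² = (5/6)Mv².
Setting this equal to Mgh gives the vertical rise h = (1+k)v₀²/(2g) = 1.667×6.3²/(2×9.81) = 3.372 m.
Along the incline, d = h/sinθ = 3.372/sin21.6° ≈ 9.16 m.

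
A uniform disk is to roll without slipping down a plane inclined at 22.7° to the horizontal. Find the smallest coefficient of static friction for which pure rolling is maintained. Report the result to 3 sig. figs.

With I = (1/2)MR², the ratio k = I/(MR²) is 0.5.
Translational: Mg sinθ − f = Ma. Rotational about the CM: fR = Iα = kMRa, so f = kMa.
These give a = g sinθ/(1+k) and the required friction f = kMg sinθ/(1+k).
With N = Mg cosθ, the no-slip condition f ≤ μN gives μ_min = f/N = k tanθ/(1+k).
μ_min = 0.5 × tan22.7° / 1.5 ≈ 0.139.

μ_min ≈ 0.139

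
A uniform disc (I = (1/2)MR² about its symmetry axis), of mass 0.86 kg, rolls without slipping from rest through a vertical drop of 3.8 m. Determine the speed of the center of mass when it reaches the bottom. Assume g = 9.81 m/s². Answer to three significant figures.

The moment of inertia is (1/2)MR², giving k ≡ I/(MR²) = 0.5.
Pure rolling means v = ωR; then KE = ½Mv² + ½I(v/R)² = ½(1+k)Mv² = (3/4)Mv².
Setting Mgh = (3/4)Mv² gives v = √(2gh/(1+k)) = √(2·9.81·3.8/1.5) ≈ 7.05 m/s.

v ≈ 7.05 m/s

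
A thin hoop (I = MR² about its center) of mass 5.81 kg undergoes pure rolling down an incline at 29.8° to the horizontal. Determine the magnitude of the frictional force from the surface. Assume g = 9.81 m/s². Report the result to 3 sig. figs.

Here I = MR², so the shape factor k = I/(MR²) = 1.
Translational: Mg sinθ − f = Ma. Rotational about the CM: fR = Iα = kMRa, so f = kMa.
Combining, a = g sinθ/(1+k) and f = kMa = kMg sinθ/(1+k).
f = 1 × 5.81 × 9.81 × sin29.8° / 2 ≈ 14.2 N.

f ≈ 14.2 N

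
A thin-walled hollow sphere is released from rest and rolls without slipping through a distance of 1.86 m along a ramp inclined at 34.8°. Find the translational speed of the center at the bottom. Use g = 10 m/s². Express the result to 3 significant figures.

For this body I = (2/3)MR², i.e. k = I/(MR²) = 2/3.
The rolling condition ω = v/R makes the rotational term ½I(v/R)² = ½kMv², so KE_total = ½(1+k)Mv² = (5/6)Mv².
The vertical drop is h = L sinθ = 1.86 × sin34.8° = 1.062 m.
Setting Mgh = (5/6)Mv² gives v = √(2gh/(1+k)) = √(2·10·1.062/1.667) ≈ 3.57 m/s.

v ≈ 3.57 m/s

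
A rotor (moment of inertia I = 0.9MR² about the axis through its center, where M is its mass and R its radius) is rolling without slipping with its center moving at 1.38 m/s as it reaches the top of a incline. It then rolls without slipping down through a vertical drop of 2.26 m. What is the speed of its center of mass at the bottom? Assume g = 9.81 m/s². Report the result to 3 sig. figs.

For this body I = 0.9MR², i.e. k = I/(MR²) = 0.9.
Since it rolls without slipping, ω = v/R and KE = ½Mv² + ½Iω² = ½(1+k)Mv² = (19/20)Mv².
Conserving energy between top and bottom: (19/20)Mv² = (19/20)Mv₀² + Mgh, hence v² = v₀² + 2gh/(1+k).
v = √(1.38² + 2×9.81×2.26/1.9) = √25.24 ≈ 5.02 m/s.

v ≈ 5.02 m/s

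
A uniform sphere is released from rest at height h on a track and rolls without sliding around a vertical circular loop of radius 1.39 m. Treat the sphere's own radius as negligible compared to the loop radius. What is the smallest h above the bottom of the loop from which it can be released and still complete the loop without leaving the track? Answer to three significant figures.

With I = (2/5)MR², the ratio k = I/(MR²) is 0.4.
At the top, contact is just lost when gravity alone supplies the centripetal force: Mg = Mv_top²/r, i.e. v_top² = gr.
With ω = v/R, the kinetic energy at speed v is ½(1+k)Mv² = (7/10)Mv².
Energy conservation from release (height h) to the top (height 2r): Mgh = Mg(2r) + (7/10)M·gr.
Thus h_min = 2r + (1+k)r/2 = r(2 + 1.4/2) = 1.39 × 2.7 ≈ 3.75 m.

h_min ≈ 3.75 m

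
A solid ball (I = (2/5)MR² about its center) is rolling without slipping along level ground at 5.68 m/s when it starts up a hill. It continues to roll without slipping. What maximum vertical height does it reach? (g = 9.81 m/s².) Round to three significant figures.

Here I = (2/5)MR², so the shape factor k = I/(MR²) = 0.4.
Since it rolls without slipping, ω = v/R and KE = ½Mv² + ½Iω² = ½(1+k)Mv² = (7/10)Mv².
All of this converts to potential energy at the highest point: (7/10)Mv₀² = Mgh.
Thus h = (1+k)v₀²/(2g) = 1.4 × 5.68² / (2 × 9.81) ≈ 2.30 m.

h ≈ 2.30 m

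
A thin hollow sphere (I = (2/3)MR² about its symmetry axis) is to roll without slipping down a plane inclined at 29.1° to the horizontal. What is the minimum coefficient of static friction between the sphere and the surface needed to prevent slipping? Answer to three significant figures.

The moment of inertia is (2/3)MR², giving k ≡ I/(MR²) = 2/3.
Along the incline Mg sinθ − f = Ma, and torque about the center fR = Iα = kMR²(a/R) gives f = kMa.
These give a = g sinθ/(1+k) and the required friction f = kMg sinθ/(1+k).
With N = Mg cosθ, the no-slip condition f ≤ μN gives μ_min = f/N = k tanθ/(1+k).
μ_min = (2/3) × tan29.1° / 1.667 ≈ 0.223.

μ_min ≈ 0.223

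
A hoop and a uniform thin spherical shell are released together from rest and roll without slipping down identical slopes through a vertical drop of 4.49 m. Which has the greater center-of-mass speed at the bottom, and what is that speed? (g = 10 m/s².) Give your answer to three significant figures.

For rolling without slipping, Mgh = ½(1+k)Mv² where k = I/(MR²), so v = √(2gh/(1+k)).
Hoop: k = 1, giving v = √(2×10×4.49/2) = 6.701 m/s.
Uniform thin spherical shell: k = 2/3, giving v = √(2×10×4.49/1.667) = 7.34 m/s.
The smaller k wins: the uniform thin spherical shell, at ≈ 7.34 m/s.

the uniform thin spherical shell, at v ≈ 7.34 m/s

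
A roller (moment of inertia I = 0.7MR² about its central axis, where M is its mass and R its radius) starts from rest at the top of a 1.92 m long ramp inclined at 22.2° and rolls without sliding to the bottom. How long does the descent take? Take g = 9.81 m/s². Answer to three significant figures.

t ≈ 1.33 s

The moment of inertia is 0.7MR², giving k ≡ I/(MR²) = 0.7.
Translational: Mg sinθ − f = Ma. Rotational about the CM: fR = Iα = kMRa, so f = kMa.
Hence a = g sinθ/(1+k) = 9.81×sin22.2°/1.7 = 2.18 m/s².
Starting from rest, L = ½at², so t = √(2L/a) = √(2×1.92/2.18) ≈ 1.33 s.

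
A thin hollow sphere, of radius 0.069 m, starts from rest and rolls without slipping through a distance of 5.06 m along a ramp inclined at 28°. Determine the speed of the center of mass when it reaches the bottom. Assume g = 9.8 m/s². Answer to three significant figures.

Here I = (2/3)MR², so the shape factor k = I/(MR²) = 2/3.
Rolling without slipping gives ω = v/R, so the total kinetic energy is ½Mv² + ½Iω² = ½(1+k)Mv² = (5/6)Mv².
The vertical drop is h = L sinθ = 5.06 × sin28° = 2.376 m.
Setting Mgh = (5/6)Mv² gives v = √(2gh/(1+k)) = √(2·9.8·2.376/1.667) ≈ 5.29 m/s.

v ≈ 5.29 m/s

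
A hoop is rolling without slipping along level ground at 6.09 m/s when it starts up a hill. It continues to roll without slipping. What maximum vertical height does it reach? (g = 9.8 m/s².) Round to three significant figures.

For this body I = MR², i.e. k = I/(MR²) = 1.
The rolling condition ω = v/R makes the rotational term ½I(v/R)² = ½kMv², so KE_total = ½(1+k)Mv² = Mv².
At the top the kinetic energy is zero, so Mv₀² = Mgh.
Thus h = (1+k)v₀²/(2g) = 2 × 6.09² / (2 × 9.8) ≈ 3.78 m.

h ≈ 3.78 m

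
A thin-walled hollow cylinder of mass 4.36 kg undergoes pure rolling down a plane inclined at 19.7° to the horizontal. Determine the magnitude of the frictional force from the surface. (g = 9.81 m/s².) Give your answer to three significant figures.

f ≈ 7.21 N

The moment of inertia is MR², giving k ≡ I/(MR²) = 1.
Translational: Mg sinθ − f = Ma. Rotational about the CM: fR = Iα = kMRa, so f = kMa.
Combining, a = g sinθ/(1+k) and f = kMa = kMg sinθ/(1+k).
f = 1 × 4.36 × 9.81 × sin19.7° / 2 ≈ 7.21 N.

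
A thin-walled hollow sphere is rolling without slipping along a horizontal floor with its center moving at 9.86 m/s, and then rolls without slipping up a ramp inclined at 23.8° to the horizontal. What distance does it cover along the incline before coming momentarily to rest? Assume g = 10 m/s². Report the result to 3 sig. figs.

Here I = (2/3)MR², so the shape factor k = I/(MR²) = 2/3.
Since it rolls without slipping, ω = v/R and KE = ½Mv² + ½Iω² = ½(1+k)Mv² = (5/6)Mv².
Setting this equal to Mgh gives the vertical rise h = (1+k)v₀²/(2g) = 1.667×9.86²/(2×10) = 8.102 m.
Along the incline, d = h/sinθ = 8.102/sin23.8° ≈ 20.1 m.

d ≈ 20.1 m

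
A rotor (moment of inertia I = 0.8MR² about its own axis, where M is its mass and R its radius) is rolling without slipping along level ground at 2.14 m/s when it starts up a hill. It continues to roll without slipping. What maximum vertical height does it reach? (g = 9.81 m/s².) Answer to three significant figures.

h ≈ 0.420 m

The moment of inertia is 0.8MR², giving k ≡ I/(MR²) = 0.8.
Since it rolls without slipping, ω = v/R and KE = ½Mv² + ½Iω² = ½(1+k)Mv² = (9/10)Mv².
All of this converts to potential energy at the highest point: (9/10)Mv₀² = Mgh.
Thus h = (1+k)v₀²/(2g) = 1.8 × 2.14² / (2 × 9.81) ≈ 0.420 m.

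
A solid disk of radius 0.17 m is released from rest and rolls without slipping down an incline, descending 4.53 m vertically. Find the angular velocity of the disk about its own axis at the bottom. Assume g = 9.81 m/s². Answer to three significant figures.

ω ≈ 45.3 rad/s

With I = (1/2)MR², the ratio k = I/(MR²) is 0.5.
Rolling without slipping gives ω = v/R, so the total kinetic energy is ½Mv² + ½Iω² = ½(1+k)Mv² = (3/4)Mv².
Energy conservation Mgh = ½(1+k)Mv² gives v = √(2gh/(1+k)) = √(2 × 9.81 × 4.53 / 1.5) = 7.698 m/s.
Then ω = v/R = 7.698 / 0.17 ≈ 45.3 rad/s.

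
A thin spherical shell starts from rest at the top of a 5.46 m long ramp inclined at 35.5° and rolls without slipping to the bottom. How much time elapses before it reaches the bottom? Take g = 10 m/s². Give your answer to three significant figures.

The moment of inertia is (2/3)MR², giving k ≡ I/(MR²) = 2/3.
Newton's second law down the slope: Mg sinθ − f = Ma. The torque equation fR = Iα (with α = a/R) gives f = kMa.
Hence a = g sinθ/(1+k) = 10×sin35.5°/1.667 = 3.484 m/s².
With constant a from rest, t = √(2L/a) = √(2·5.46/3.484) ≈ 1.77 s.

t ≈ 1.77 s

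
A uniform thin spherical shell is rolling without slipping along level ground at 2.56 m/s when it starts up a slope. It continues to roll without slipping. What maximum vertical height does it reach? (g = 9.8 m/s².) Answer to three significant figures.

The moment of inertia is (2/3)MR², giving k ≡ I/(MR²) = 2/3.
Since it rolls without slipping, ω = v/R and KE = ½Mv² + ½Iω² = ½(1+k)Mv² = (5/6)Mv².
All of this converts to potential energy at the highest point: (5/6)Mv₀² = Mgh.
Thus h = (1+k)v₀²/(2g) = 1.667 × 2.56² / (2 × 9.8) ≈ 0.557 m.

h ≈ 0.557 m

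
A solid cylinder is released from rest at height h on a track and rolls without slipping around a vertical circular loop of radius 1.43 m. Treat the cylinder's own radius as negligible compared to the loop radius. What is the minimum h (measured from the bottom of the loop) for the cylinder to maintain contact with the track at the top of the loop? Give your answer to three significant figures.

For this body I = (1/2)MR², i.e. k = I/(MR²) = 0.5.
At the top, contact is just lost when gravity alone supplies the centripetal force: Mg = Mv_top²/r, i.e. v_top² = gr.
With ω = v/R, the kinetic energy at speed v is ½(1+k)Mv² = (3/4)Mv².
Energy conservation from release (height h) to the top (height 2r): Mgh = Mg(2r) + (3/4)M·gr.
Thus h_min = 2r + (1+k)r/2 = r(2 + 1.5/2) = 1.43 × 2.75 ≈ 3.93 m.

h_min ≈ 3.93 m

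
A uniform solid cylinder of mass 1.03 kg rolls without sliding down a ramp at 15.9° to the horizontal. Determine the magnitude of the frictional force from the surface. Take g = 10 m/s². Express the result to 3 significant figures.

f ≈ 0.941 N

For this body I = (1/2)MR², i.e. k = I/(MR²) = 0.5.
Translational: Mg sinθ − f = Ma. Rotational about the CM: fR = Iα = kMRa, so f = kMa.
Combining, a = g sinθ/(1+k) and f = kMa = kMg sinθ/(1+k).
f = 0.5 × 1.03 × 10 × sin15.9° / 1.5 ≈ 0.941 N.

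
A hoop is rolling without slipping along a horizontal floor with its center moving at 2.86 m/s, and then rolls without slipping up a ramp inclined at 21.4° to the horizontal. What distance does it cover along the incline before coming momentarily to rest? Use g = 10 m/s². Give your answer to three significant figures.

d ≈ 2.24 m

For this body I = MR², i.e. k = I/(MR²) = 1.
The rolling condition ω = v/R makes the rotational term ½I(v/R)² = ½kMv², so KE_total = ½(1+k)Mv² = Mv².
Setting this equal to Mgh gives the vertical rise h = (1+k)v₀²/(2g) = 2×2.86²/(2×10) = 0.818 m.
The distance along the slope is d = h/sinθ = 0.818/sin21.4° ≈ 2.24 m.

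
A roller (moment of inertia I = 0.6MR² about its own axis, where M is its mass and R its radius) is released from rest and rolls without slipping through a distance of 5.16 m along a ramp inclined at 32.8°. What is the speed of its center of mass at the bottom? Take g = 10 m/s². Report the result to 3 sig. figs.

The moment of inertia is 0.6MR², giving k ≡ I/(MR²) = 0.6.
The rolling condition ω = v/R makes the rotational term ½I(v/R)² = ½kMv², so KE_total = ½(1+k)Mv² = (4/5)Mv².
The vertical drop is h = L sinθ = 5.16 × sin32.8° = 2.795 m.
Setting Mgh = (4/5)Mv² gives v = √(2gh/(1+k)) = √(2·10·2.795/1.6) ≈ 5.91 m/s.

v ≈ 5.91 m/s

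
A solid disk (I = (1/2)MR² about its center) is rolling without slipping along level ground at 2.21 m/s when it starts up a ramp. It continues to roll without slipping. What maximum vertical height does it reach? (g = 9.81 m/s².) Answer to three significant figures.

Here I = (1/2)MR², so the shape factor k = I/(MR²) = 0.5.
Rolling without slipping gives ω = v/R, so the total kinetic energy is ½Mv² + ½Iω² = ½(1+k)Mv² = (3/4)Mv².
All of this converts to potential energy at the highest point: (3/4)Mv₀² = Mgh.
Thus h = (1+k)v₀²/(2g) = 1.5 × 2.21² / (2 × 9.81) ≈ 0.373 m.

h ≈ 0.373 m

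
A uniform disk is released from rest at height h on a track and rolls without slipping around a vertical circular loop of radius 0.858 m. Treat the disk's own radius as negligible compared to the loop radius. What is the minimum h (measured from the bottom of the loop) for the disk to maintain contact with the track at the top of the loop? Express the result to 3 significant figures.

With I = (1/2)MR², the ratio k = I/(MR²) is 0.5.
At the top of the loop, the minimum-contact condition is Mg = Mv_top²/r, so v_top² = gr.
With ω = v/R, the kinetic energy at speed v is ½(1+k)Mv² = (3/4)Mv².
Energy conservation from release (height h) to the top (height 2r): Mgh = Mg(2r) + (3/4)M·gr.
Thus h_min = 2r + (1+k)r/2 = r(2 + 1.5/2) = 0.858 × 2.75 ≈ 2.36 m.

h_min ≈ 2.36 m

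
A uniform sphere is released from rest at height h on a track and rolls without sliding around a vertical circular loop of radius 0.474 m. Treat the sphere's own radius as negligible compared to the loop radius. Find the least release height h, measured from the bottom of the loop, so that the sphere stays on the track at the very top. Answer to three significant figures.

h_min ≈ 1.28 m

The moment of inertia is (2/5)MR², giving k ≡ I/(MR²) = 0.4.
At the top of the loop, the minimum-contact condition is Mg = Mv_top²/r, so v_top² = gr.
With ω = v/R, the kinetic energy at speed v is ½(1+k)Mv² = (7/10)Mv².
Energy conservation from release (height h) to the top (height 2r): Mgh = Mg(2r) + (7/10)M·gr.
Thus h_min = 2r + (1+k)r/2 = r(2 + 1.4/2) = 0.474 × 2.7 ≈ 1.28 m.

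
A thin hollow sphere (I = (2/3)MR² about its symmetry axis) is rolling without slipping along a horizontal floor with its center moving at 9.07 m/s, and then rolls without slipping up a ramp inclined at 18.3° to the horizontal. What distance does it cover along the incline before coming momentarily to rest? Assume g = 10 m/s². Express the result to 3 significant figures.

d ≈ 21.8 m

With I = (2/3)MR², the ratio k = I/(MR²) is 2/3.
Since it rolls without slipping, ω = v/R and KE = ½Mv² + ½Iω² = ½(1+k)Mv² = (5/6)Mv².
Setting this equal to Mgh gives the vertical rise h = (1+k)v₀²/(2g) = 1.667×9.07²/(2×10) = 6.855 m.
Along the incline, d = h/sinθ = 6.855/sin18.3° ≈ 21.8 m.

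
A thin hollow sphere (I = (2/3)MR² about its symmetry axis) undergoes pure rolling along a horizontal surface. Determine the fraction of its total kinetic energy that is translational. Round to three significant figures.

For this body I = (2/3)MR², i.e. k = I/(MR²) = 2/3.
Since ω = v/R, the translational part is ½Mv² and the rotational part is ½I(v/R)² = ½kMv²; the total is ½(1+k)Mv².
The translational fraction is therefore 1/(1+k) = 1/1.667 ≈ 0.600.

fraction ≈ 0.600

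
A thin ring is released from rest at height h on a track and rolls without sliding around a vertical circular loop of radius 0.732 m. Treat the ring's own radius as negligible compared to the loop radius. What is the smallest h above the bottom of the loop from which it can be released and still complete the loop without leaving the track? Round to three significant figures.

h_min ≈ 2.20 m

With I = MR², the ratio k = I/(MR²) is 1.
At the top, contact is just lost when gravity alone supplies the centripetal force: Mg = Mv_top²/r, i.e. v_top² = gr.
With ω = v/R, the kinetic energy at speed v is ½(1+k)Mv² = Mv².
Energy conservation from release (height h) to the top (height 2r): Mgh = Mg(2r) + M·gr.
Thus h_min = 2r + (1+k)r/2 = r(2 + 2/2) = 0.732 × 3 ≈ 2.20 m.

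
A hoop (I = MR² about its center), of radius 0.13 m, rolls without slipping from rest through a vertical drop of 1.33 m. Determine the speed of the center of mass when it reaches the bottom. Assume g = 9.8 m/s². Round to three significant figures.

v ≈ 3.61 m/s

Here I = MR², so the shape factor k = I/(MR²) = 1.
The rolling condition ω = v/R makes the rotational term ½I(v/R)² = ½kMv², so KE_total = ½(1+k)Mv² = Mv².
Setting Mgh = Mv² gives v = √(2gh/(1+k)) = √(2·9.8·1.33/2) ≈ 3.61 m/s.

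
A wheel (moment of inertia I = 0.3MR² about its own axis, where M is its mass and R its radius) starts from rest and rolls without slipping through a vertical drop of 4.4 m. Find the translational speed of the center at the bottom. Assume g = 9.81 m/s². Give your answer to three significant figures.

v ≈ 8.15 m/s

With I = 0.3MR², the ratio k = I/(MR²) is 0.3.
Since it rolls without slipping, ω = v/R and KE = ½Mv² + ½Iω² = ½(1+k)Mv² = (13/20)Mv².
Energy conservation: Mgh = (13/20)Mv², so v = √(2gh/(1+k)) = √(2 × 9.81 × 4.4 / 1.3) ≈ 8.15 m/s.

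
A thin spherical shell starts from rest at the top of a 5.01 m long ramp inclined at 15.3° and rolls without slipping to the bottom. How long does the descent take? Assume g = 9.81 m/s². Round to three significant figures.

t ≈ 2.54 s

With I = (2/3)MR², the ratio k = I/(MR²) is 2/3.
Along the incline Mg sinθ − f = Ma, and torque about the center fR = Iα = kMR²(a/R) gives f = kMa.
Hence a = g sinθ/(1+k) = 9.81×sin15.3°/1.667 = 1.553 m/s².
Starting from rest, L = ½at², so t = √(2L/a) = √(2×5.01/1.553) ≈ 2.54 s.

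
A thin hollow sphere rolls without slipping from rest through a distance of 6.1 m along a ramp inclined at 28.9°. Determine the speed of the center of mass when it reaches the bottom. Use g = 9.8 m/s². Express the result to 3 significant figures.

For this body I = (2/3)MR², i.e. k = I/(MR²) = 2/3.
Rolling without slipping gives ω = v/R, so the total kinetic energy is ½Mv² + ½Iω² = ½(1+k)Mv² = (5/6)Mv².
The vertical drop is h = L sinθ = 6.1 × sin28.9° = 2.948 m.
Setting Mgh = (5/6)Mv² gives v = √(2gh/(1+k)) = √(2·9.8·2.948/1.667) ≈ 5.89 m/s.

v ≈ 5.89 m/s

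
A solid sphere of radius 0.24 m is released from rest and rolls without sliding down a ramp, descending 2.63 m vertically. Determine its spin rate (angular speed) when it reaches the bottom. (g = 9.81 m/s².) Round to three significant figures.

ω ≈ 25.3 rad/s

With I = (2/5)MR², the ratio k = I/(MR²) is 0.4.
The rolling condition ω = v/R makes the rotational term ½I(v/R)² = ½kMv², so KE_total = ½(1+k)Mv² = (7/10)Mv².
Energy conservation Mgh = ½(1+k)Mv² gives v = √(2gh/(1+k)) = √(2 × 9.81 × 2.63 / 1.4) = 6.071 m/s.
Then ω = v/R = 6.071 / 0.24 ≈ 25.3 rad/s.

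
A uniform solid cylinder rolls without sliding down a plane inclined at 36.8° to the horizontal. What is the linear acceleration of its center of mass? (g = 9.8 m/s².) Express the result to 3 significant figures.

a ≈ 3.91 m/s²

Here I = (1/2)MR², so the shape factor k = I/(MR²) = 0.5.
Along the incline Mg sinθ − f = Ma, and torque about the center fR = Iα = kMR²(a/R) gives f = kMa.
Eliminating f: Mg sinθ = (1+k)Ma, so a = g sinθ/(1+k) = 9.8 × sin36.8° / 1.5 ≈ 3.91 m/s².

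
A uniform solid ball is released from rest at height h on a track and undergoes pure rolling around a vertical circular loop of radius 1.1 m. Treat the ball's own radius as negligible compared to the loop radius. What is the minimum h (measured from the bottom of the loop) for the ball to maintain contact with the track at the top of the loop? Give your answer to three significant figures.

h_min ≈ 2.97 m

With I = (2/5)MR², the ratio k = I/(MR²) is 0.4.
At the top, contact is just lost when gravity alone supplies the centripetal force: Mg = Mv_top²/r, i.e. v_top² = gr.
With ω = v/R, the kinetic energy at speed v is ½(1+k)Mv² = (7/10)Mv².
Energy conservation from release (height h) to the top (height 2r): Mgh = Mg(2r) + (7/10)M·gr.
Thus h_min = 2r + (1+k)r/2 = r(2 + 1.4/2) = 1.1 × 2.7 ≈ 2.97 m.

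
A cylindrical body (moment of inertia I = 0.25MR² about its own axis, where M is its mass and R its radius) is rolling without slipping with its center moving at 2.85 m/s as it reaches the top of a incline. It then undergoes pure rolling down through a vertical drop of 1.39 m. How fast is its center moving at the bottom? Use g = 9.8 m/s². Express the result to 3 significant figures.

v ≈ 5.47 m/s

For this body I = 0.25MR², i.e. k = I/(MR²) = 0.25.
Since it rolls without slipping, ω = v/R and KE = ½Mv² + ½Iω² = ½(1+k)Mv² = (5/8)Mv².
Energy conservation: (5/8)Mv₀² + Mgh = (5/8)Mv², so v² = v₀² + 2gh/(1+k).
v = √(2.85² + 2×9.8×1.39/1.25) = √29.92 ≈ 5.47 m/s.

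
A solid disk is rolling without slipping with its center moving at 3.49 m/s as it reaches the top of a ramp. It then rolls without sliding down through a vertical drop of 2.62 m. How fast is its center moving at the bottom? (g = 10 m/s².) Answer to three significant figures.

v ≈ 6.86 m/s

The moment of inertia is (1/2)MR², giving k ≡ I/(MR²) = 0.5.
The rolling condition ω = v/R makes the rotational term ½I(v/R)² = ½kMv², so KE_total = ½(1+k)Mv² = (3/4)Mv².
Conserving energy between top and bottom: (3/4)Mv² = (3/4)Mv₀² + Mgh, hence v² = v₀² + 2gh/(1+k).
v = √(3.49² + 2×10×2.62/1.5) = √47.11 ≈ 6.86 m/s.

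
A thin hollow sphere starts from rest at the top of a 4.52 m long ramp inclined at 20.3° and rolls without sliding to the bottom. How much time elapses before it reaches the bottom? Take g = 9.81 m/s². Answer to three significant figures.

Here I = (2/3)MR², so the shape factor k = I/(MR²) = 2/3.
Along the incline Mg sinθ − f = Ma, and torque about the center fR = Iα = kMR²(a/R) gives f = kMa.
Hence a = g sinθ/(1+k) = 9.81×sin20.3°/1.667 = 2.042 m/s².
With constant a from rest, t = √(2L/a) = √(2·4.52/2.042) ≈ 2.10 s.

t ≈ 2.10 s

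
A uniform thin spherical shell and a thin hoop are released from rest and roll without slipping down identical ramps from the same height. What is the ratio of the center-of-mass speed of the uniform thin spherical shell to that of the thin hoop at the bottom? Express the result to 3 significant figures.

Each satisfies Mgh = ½(1+k)Mv² with k = I/(MR²), so v ∝ 1/√(1+k).
For the uniform thin spherical shell k = 2/3; for the thin hoop k = 1.
v₁/v₂ = √((1+k₂)/(1+k₁)) = √(2/1.667) ≈ 1.10.

v_ratio ≈ 1.10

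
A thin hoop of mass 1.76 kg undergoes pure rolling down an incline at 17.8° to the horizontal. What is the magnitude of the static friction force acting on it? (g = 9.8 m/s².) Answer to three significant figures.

With I = MR², the ratio k = I/(MR²) is 1.
Translational: Mg sinθ − f = Ma. Rotational about the CM: fR = Iα = kMRa, so f = kMa.
Combining, a = g sinθ/(1+k) and f = kMa = kMg sinθ/(1+k).
f = 1 × 1.76 × 9.8 × sin17.8° / 2 ≈ 2.64 N.

f ≈ 2.64 N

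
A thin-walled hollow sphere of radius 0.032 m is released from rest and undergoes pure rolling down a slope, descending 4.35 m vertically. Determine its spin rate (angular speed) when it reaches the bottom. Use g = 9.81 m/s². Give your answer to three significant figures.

ω ≈ 224 rad/s

With I = (2/3)MR², the ratio k = I/(MR²) is 2/3.
Since it rolls without slipping, ω = v/R and KE = ½Mv² + ½Iω² = ½(1+k)Mv² = (5/6)Mv².
Energy conservation Mgh = ½(1+k)Mv² gives v = √(2gh/(1+k)) = √(2 × 9.81 × 4.35 / 1.667) = 7.156 m/s.
Then ω = v/R = 7.156 / 0.032 ≈ 224 rad/s.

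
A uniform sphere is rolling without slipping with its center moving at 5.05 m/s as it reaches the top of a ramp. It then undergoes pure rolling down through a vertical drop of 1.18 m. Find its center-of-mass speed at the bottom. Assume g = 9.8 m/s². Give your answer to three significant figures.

With I = (2/5)MR², the ratio k = I/(MR²) is 0.4.
Rolling without slipping gives ω = v/R, so the total kinetic energy is ½Mv² + ½Iω² = ½(1+k)Mv² = (7/10)Mv².
Conserving energy between top and bottom: (7/10)Mv² = (7/10)Mv₀² + Mgh, hence v² = v₀² + 2gh/(1+k).
v = √(5.05² + 2×9.8×1.18/1.4) = √42.02 ≈ 6.48 m/s.

v ≈ 6.48 m/s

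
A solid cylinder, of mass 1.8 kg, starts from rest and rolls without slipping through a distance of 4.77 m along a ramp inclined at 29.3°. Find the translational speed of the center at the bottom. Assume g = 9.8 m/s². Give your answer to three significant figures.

v ≈ 5.52 m/s

The moment of inertia is (1/2)MR², giving k ≡ I/(MR²) = 0.5.
Pure rolling means v = ωR; then KE = ½Mv² + ½I(v/R)² = ½(1+k)Mv² = (3/4)Mv².
The vertical drop is h = L sinθ = 4.77 × sin29.3° = 2.334 m.
Energy conservation: Mgh = (3/4)Mv², so v = √(2gh/(1+k)) = √(2 × 9.8 × 2.334 / 1.5) ≈ 5.52 m/s.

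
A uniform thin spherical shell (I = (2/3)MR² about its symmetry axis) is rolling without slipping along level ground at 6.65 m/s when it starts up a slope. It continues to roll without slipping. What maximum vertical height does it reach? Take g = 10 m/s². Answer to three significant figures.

The moment of inertia is (2/3)MR², giving k ≡ I/(MR²) = 2/3.
Pure rolling means v = ωR; then KE = ½Mv² + ½I(v/R)² = ½(1+k)Mv² = (5/6)Mv².
All of this converts to potential energy at the highest point: (5/6)Mv₀² = Mgh.
Thus h = (1+k)v₀²/(2g) = 1.667 × 6.65² / (2 × 10) ≈ 3.69 m.

h ≈ 3.69 m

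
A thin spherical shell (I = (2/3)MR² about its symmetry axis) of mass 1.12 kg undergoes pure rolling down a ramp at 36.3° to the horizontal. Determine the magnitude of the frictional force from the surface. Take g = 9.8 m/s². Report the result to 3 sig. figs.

f ≈ 2.60 N

Here I = (2/3)MR², so the shape factor k = I/(MR²) = 2/3.
Newton's second law down the slope: Mg sinθ − f = Ma. The torque equation fR = Iα (with α = a/R) gives f = kMa.
Combining, a = g sinθ/(1+k) and f = kMa = kMg sinθ/(1+k).
f = (2/3) × 1.12 × 9.8 × sin36.3° / 1.667 ≈ 2.60 N.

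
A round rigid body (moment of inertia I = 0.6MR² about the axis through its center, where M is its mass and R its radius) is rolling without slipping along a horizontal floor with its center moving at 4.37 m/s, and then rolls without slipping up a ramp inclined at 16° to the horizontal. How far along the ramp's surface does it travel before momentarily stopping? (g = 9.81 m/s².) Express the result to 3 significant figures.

For this body I = 0.6MR², i.e. k = I/(MR²) = 0.6.
The rolling condition ω = v/R makes the rotational term ½I(v/R)² = ½kMv², so KE_total = ½(1+k)Mv² = (4/5)Mv².
Setting this equal to Mgh gives the vertical rise h = (1+k)v₀²/(2g) = 1.6×4.37²/(2×9.81) = 1.557 m.
Along the incline, d = h/sinθ = 1.557/sin16° ≈ 5.65 m.

d ≈ 5.65 m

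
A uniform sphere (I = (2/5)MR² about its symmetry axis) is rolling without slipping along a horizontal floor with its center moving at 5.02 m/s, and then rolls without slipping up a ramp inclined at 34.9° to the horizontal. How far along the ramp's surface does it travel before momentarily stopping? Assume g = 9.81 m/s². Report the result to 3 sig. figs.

d ≈ 3.14 m

With I = (2/5)MR², the ratio k = I/(MR²) is 0.4.
Since it rolls without slipping, ω = v/R and KE = ½Mv² + ½Iω² = ½(1+k)Mv² = (7/10)Mv².
Setting this equal to Mgh gives the vertical rise h = (1+k)v₀²/(2g) = 1.4×5.02²/(2×9.81) = 1.798 m.
Along the incline, d = h/sinθ = 1.798/sin34.9° ≈ 3.14 m.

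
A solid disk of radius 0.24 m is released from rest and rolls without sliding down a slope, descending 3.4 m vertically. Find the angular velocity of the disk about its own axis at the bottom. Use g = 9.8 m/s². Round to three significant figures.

With I = (1/2)MR², the ratio k = I/(MR²) is 0.5.
Pure rolling means v = ωR; then KE = ½Mv² + ½I(v/R)² = ½(1+k)Mv² = (3/4)Mv².
Energy conservation Mgh = ½(1+k)Mv² gives v = √(2gh/(1+k)) = √(2 × 9.8 × 3.4 / 1.5) = 6.665 m/s.
The angular speed follows from ω = v/R = 6.665/0.24 ≈ 27.8 rad/s.

ω ≈ 27.8 rad/s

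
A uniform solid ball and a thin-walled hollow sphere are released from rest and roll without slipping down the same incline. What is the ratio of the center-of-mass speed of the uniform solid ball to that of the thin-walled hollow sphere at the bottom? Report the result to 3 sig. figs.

v_ratio ≈ 1.09

Each satisfies Mgh = ½(1+k)Mv² with k = I/(MR²), so v ∝ 1/√(1+k).
For the uniform solid ball k = 0.4; for the thin-walled hollow sphere k = 2/3.
v₁/v₂ = √((1+k₂)/(1+k₁)) = √(1.667/1.4) ≈ 1.09.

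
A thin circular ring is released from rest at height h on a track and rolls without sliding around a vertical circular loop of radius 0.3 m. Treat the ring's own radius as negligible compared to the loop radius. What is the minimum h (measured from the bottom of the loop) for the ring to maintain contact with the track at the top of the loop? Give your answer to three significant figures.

h_min ≈ 0.900 m

For this body I = MR², i.e. k = I/(MR²) = 1.
At the top of the loop, the minimum-contact condition is Mg = Mv_top²/r, so v_top² = gr.
With ω = v/R, the kinetic energy at speed v is ½(1+k)Mv² = Mv².
Energy conservation from release (height h) to the top (height 2r): Mgh = Mg(2r) + M·gr.
Thus h_min = 2r + (1+k)r/2 = r(2 + 2/2) = 0.3 × 3 ≈ 0.900 m.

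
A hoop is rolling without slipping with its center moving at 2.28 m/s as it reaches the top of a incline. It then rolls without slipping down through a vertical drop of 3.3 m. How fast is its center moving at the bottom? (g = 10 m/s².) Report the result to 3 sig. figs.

With I = MR², the ratio k = I/(MR²) is 1.
Since it rolls without slipping, ω = v/R and KE = ½Mv² + ½Iω² = ½(1+k)Mv² = Mv².
Conserving energy between top and bottom: Mv² = Mv₀² + Mgh, hence v² = v₀² + 2gh/(1+k).
v = √(2.28² + 2×10×3.3/2) = √38.2 ≈ 6.18 m/s.

v ≈ 6.18 m/s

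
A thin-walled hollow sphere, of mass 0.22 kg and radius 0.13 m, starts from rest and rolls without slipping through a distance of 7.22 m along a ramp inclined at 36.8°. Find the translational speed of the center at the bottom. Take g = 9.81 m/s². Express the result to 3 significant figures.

v ≈ 7.14 m/s

For this body I = (2/3)MR², i.e. k = I/(MR²) = 2/3.
Since it rolls without slipping, ω = v/R and KE = ½Mv² + ½Iω² = ½(1+k)Mv² = (5/6)Mv².
The vertical drop is h = L sinθ = 7.22 × sin36.8° = 4.325 m.
Energy conservation: Mgh = (5/6)Mv², so v = √(2gh/(1+k)) = √(2 × 9.81 × 4.325 / 1.667) ≈ 7.14 m/s.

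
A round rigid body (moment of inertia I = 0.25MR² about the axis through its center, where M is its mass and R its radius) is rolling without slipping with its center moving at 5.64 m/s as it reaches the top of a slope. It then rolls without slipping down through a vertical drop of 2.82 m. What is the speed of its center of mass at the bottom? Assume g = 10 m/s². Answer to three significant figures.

v ≈ 8.77 m/s

For this body I = 0.25MR², i.e. k = I/(MR²) = 0.25.
Since it rolls without slipping, ω = v/R and KE = ½Mv² + ½Iω² = ½(1+k)Mv² = (5/8)Mv².
Energy conservation: (5/8)Mv₀² + Mgh = (5/8)Mv², so v² = v₀² + 2gh/(1+k).
v = √(5.64² + 2×10×2.82/1.25) = √76.93 ≈ 8.77 m/s.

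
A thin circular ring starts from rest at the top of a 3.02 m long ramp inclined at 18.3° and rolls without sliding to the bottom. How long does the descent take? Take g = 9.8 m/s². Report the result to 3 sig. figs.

t ≈ 1.98 s

The moment of inertia is MR², giving k ≡ I/(MR²) = 1.
Along the incline Mg sinθ − f = Ma, and torque about the center fR = Iα = kMR²(a/R) gives f = kMa.
Hence a = g sinθ/(1+k) = 9.8×sin18.3°/2 = 1.539 m/s².
With constant a from rest, t = √(2L/a) = √(2·3.02/1.539) ≈ 1.98 s.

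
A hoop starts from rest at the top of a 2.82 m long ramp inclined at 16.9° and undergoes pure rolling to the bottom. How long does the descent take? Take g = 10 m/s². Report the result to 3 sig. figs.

Here I = MR², so the shape factor k = I/(MR²) = 1.
Translational: Mg sinθ − f = Ma. Rotational about the CM: fR = Iα = kMRa, so f = kMa.
Hence a = g sinθ/(1+k) = 10×sin16.9°/2 = 1.454 m/s².
With constant a from rest, t = √(2L/a) = √(2·2.82/1.454) ≈ 1.97 s.

t ≈ 1.97 s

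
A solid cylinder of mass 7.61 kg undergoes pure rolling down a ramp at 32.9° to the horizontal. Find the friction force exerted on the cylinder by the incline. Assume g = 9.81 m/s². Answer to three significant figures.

The moment of inertia is (1/2)MR², giving k ≡ I/(MR²) = 0.5.
Newton's second law down the slope: Mg sinθ − f = Ma. The torque equation fR = Iα (with α = a/R) gives f = kMa.
Combining, a = g sinθ/(1+k) and f = kMa = kMg sinθ/(1+k).
f = 0.5 × 7.61 × 9.81 × sin32.9° / 1.5 ≈ 13.5 N.

f ≈ 13.5 N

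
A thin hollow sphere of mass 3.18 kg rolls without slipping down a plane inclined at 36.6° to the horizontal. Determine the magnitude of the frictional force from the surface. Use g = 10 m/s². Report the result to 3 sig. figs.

With I = (2/3)MR², the ratio k = I/(MR²) is 2/3.
Translational: Mg sinθ − f = Ma. Rotational about the CM: fR = Iα = kMRa, so f = kMa.
Combining, a = g sinθ/(1+k) and f = kMa = kMg sinθ/(1+k).
f = (2/3) × 3.18 × 10 × sin36.6° / 1.667 ≈ 7.58 N.

f ≈ 7.58 N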